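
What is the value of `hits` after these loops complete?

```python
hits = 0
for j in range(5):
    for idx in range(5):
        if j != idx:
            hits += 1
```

5² - 5 (exclude diagonal)
`hits` takes the values: 0 → 1 → 2 → 3 → 4 → 5 → 6 → 7 → 8 → 9 → 10 → 11 → 12 → 13 → 14 → 15 → 16 → 17 → 18 → 19 → 20

Answer: 20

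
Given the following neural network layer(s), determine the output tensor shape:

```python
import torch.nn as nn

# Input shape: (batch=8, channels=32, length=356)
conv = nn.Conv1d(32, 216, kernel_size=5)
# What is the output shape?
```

Input: (8, 32, 356) -> Output: (8, 216, 352)

Answer: (8, 216, 352)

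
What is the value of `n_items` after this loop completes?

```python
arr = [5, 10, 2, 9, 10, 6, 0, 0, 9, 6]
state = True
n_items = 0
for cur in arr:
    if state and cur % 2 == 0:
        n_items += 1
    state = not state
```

Count even values at even positions
`n_items` takes the values: 0 → 1 → 2 → 3

Answer: 3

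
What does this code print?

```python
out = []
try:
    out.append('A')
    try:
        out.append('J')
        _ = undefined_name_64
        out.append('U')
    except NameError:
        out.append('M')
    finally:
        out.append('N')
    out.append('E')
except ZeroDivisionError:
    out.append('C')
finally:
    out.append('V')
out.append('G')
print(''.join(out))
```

Execution trace: 'A' (try body) → 'J' (inner try body) → 'M' (inner except NameError) → 'N' (inner finally) → 'E' (try body, no exception) → 'V' (finally) → 'G' (after the try/except). Output: AJMNEVG

Answer: AJMNEVG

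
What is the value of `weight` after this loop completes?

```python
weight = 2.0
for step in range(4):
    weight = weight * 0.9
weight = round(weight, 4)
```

Exponential decay: 2.0 * 0.9^4
`weight` takes the values: 2.0 → 1.8 → 1.62 → 1.458 → 1.3122

Answer: 1.3122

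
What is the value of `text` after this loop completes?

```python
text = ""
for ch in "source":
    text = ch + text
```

Reverse 'source'
`text` takes the values: "" → "s" → "os" → "uos" → "ruos" → "cruos" → "ecruos"

Answer: "ecruos"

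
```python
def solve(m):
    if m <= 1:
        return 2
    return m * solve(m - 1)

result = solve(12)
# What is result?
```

solve(12) = 12 * 11 * 10 * 9 * 8 * 7 * 6 * 5 * 4 * 3 * 2 * 2 = 958003200

Answer: 958003200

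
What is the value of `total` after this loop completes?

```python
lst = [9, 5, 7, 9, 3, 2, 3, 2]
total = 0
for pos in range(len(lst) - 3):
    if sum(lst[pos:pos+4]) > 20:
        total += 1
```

Count windows with sum > 20
`total` takes the values: 0 → 1 → 2 → 3

Answer: 3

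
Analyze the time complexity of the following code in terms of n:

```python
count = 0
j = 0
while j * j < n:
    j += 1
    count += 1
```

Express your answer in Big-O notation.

Each loop level contributes: √n. Multiplying the contributions gives O(√n).

Answer: O(√n)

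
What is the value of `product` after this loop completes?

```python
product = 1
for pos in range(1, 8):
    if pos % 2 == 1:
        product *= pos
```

Product of odd numbers 1 to 7
`product` takes the values: 1 → 3 → 15 → 105

Answer: 105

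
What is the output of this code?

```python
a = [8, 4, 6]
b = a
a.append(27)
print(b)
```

Key concept: basic list aliasing.
Step by step:
`a = [8, 4, 6]` → a = [8, 4, 6]
`b = a` → b = [8, 4, 6] (same object as a)
`a.append(27)` → a = [8, 4, 6, 27] (same object as b); b = [8, 4, 6, 27] (same object as a)
`print(b)` → prints [8, 4, 6, 27]

Answer: [8, 4, 6, 27]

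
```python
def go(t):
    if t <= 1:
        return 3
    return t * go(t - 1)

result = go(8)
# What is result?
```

go(8) = 8 * 7 * 6 * 5 * 4 * 3 * 2 * 3 = 120960

Answer: 120960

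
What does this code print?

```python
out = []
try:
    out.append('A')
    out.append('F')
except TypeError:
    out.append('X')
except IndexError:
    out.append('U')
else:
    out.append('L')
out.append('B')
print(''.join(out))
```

Execution trace: 'A' (try body) → 'F' (try body, no exception) → 'L' (else) → 'B' (after the try/except). Output: AFLB

Answer: AFLB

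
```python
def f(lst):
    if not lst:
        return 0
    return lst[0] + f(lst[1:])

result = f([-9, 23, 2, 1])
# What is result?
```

(-9) + 23 + 2 + 1 + 0 = 17

Answer: 17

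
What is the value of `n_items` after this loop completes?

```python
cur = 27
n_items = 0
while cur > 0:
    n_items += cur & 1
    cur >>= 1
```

Count set bits in 27 (binary: 0b11011)
`n_items` takes the values: 0 → 1 → 2 → 3 → 4

Answer: 4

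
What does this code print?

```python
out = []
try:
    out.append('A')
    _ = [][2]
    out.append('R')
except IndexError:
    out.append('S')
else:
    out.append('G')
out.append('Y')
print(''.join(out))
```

Execution trace: 'A' (try body) → 'S' (except IndexError) → 'Y' (after the try/except). Output: ASY

Answer: ASY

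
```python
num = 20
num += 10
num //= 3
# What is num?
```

Trace:
`num = 20` → num = 20
`num += 10` → num = 30
`num //= 3` → num = 10
So num = 10

Answer: 10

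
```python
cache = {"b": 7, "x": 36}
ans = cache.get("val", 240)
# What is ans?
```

Trace:
`cache = {"b": 7, "x": 36}` → cache = {'b': 7, 'x': 36}
`ans = cache.get("val", 240)` → ans = 240
So ans = 240

Answer: 240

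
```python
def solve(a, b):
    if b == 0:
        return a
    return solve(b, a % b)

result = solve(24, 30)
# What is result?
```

solve(24, 30) -> solve(30, 24) -> solve(24, 6) -> solve(6, 0) -> 6

Answer: 6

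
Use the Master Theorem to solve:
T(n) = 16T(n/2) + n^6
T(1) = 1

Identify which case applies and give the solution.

a=16, b=2, f(n)=n^6. log_2(16) = 4. Since c=6 > 4 and the regularity condition holds (16(n/2)^6 = (16/2^6)n^6 with 16/2^6 < 1), Case 3 applies: T(n) = Θ(f(n)) = O(n^6).

Answer: O(n^6) - Case 3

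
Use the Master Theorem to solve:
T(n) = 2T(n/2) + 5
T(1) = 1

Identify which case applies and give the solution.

a=2, b=2, f(n)=5. log_2(2) = 1. Since c=0 < 1, Case 1 applies: T(n) = Θ(n^log_b(a)) = O(n).

Answer: O(n) - Case 1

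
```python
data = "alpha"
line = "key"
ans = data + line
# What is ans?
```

Trace:
`data = "alpha"` → data = 'alpha'
`line = "key"` → line = 'key'
`ans = data + line` → ans = 'alphakey'
So ans = 'alphakey'

Answer: 'alphakey'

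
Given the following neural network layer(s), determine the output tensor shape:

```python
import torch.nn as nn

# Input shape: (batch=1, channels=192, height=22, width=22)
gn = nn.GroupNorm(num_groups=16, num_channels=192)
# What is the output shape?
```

Input: (1, 192, 22, 22) -> Output: (1, 192, 22, 22)

Answer: (1, 192, 22, 22)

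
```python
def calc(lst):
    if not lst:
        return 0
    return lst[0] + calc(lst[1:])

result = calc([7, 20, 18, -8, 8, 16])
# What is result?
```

7 + 20 + 18 + (-8) + 8 + 16 + 0 = 61

Answer: 61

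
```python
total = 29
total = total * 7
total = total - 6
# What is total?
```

Trace:
`total = 29` → total = 29
`total = total * 7` → total = 203
`total = total - 6` → total = 197
So total = 197

Answer: 197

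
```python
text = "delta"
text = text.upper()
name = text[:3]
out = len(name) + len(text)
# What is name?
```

Trace:
`text = "delta"` → text = 'delta'
`text = text.upper()` → text = 'DELTA'
`name = text[:3]` → name = 'DEL'
`out = len(name) + len(text)` → out = 8
So name = 'DEL'

Answer: 'DEL'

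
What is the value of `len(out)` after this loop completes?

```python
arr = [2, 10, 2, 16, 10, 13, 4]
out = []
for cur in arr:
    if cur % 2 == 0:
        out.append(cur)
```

Count even numbers in [2, 10, 2, 16, 10, 13, 4]
`out` takes the values: [] → [2] → [2, 10] → [2, 10, 2] → [2, 10, 2, 16] → [2, 10, 2, 16, 10] → [2, 10, 2, 16, 10, 4]
So `len(out)` = 6

Answer: 6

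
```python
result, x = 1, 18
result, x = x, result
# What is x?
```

Trace:
`result, x = 1, 18` → result = 1; x = 18
`result, x = x, result` → result = 18; x = 1
So x = 1

Answer: 1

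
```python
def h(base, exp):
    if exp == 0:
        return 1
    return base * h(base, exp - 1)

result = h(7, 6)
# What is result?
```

h(7, 6) = 7 * 7 * 7 * 7 * 7 * 7 = 117649

Answer: 117649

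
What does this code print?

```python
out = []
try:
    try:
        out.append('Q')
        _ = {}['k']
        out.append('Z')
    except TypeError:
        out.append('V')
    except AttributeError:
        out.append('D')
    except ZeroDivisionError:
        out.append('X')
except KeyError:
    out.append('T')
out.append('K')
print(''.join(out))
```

Execution trace: 'Q' (inner try body) → 'T' (outer except KeyError) → 'K' (after the try/except). Output: QTK

Answer: QTK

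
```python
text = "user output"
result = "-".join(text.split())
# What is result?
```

Trace:
`text = "user output"` → text = 'user output'
`result = "-".join(text.split())` → result = 'user-output'
So result = 'user-output'

Answer: 'user-output'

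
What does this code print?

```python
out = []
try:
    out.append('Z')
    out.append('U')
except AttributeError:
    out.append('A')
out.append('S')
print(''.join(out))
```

Execution trace: 'Z' (try body) → 'U' (try body, no exception) → 'S' (after the try/except). Output: ZUS

Answer: ZUS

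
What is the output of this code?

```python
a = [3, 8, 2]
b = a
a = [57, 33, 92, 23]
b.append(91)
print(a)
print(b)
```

Key concept: rebinding vs mutation: a is rebound to a new list, b still points at the original.
Step by step:
`a = [3, 8, 2]` → a = [3, 8, 2]
`b = a` → b = [3, 8, 2] (same object as a)
`a = [57, 33, 92, 23]` → a = [57, 33, 92, 23]
`b.append(91)` → b = [3, 8, 2, 91]
`print(a)` → prints [57, 33, 92, 23]
`print(b)` → prints [3, 8, 2, 91]

Answer:
[57, 33, 92, 23]
[3, 8, 2, 91]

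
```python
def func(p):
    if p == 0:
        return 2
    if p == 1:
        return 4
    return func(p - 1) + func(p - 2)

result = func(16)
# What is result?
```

Build up from base cases: func(0)=2, func(1)=4, func(2)=6, func(3)=10, func(4)=16, func(5)=26, func(6)=42, ..., func(16)=5168

Answer: 5168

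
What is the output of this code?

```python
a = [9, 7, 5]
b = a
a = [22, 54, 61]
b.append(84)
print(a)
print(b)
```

Key concept: rebinding vs mutation: a is rebound to a new list, b still points at the original.
Step by step:
`a = [9, 7, 5]` → a = [9, 7, 5]
`b = a` → b = [9, 7, 5] (same object as a)
`a = [22, 54, 61]` → a = [22, 54, 61]
`b.append(84)` → b = [9, 7, 5, 84]
`print(a)` → prints [22, 54, 61]
`print(b)` → prints [9, 7, 5, 84]

Answer:
[22, 54, 61]
[9, 7, 5, 84]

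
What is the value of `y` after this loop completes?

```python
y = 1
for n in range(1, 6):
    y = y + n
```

Start at 1, add 1 through 5
`y` takes the values: 1 → 2 → 4 → 7 → 11 → 16

Answer: 16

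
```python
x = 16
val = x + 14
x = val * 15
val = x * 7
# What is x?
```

Trace:
`x = 16` → x = 16
`val = x + 14` → val = 30
`x = val * 15` → x = 450
`val = x * 7` → val = 3150
So x = 450

Answer: 450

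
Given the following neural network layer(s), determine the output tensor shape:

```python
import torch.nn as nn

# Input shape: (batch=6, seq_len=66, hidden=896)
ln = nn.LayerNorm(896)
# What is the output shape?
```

Input: (6, 66, 896) -> Output: (6, 66, 896)

Answer: (6, 66, 896)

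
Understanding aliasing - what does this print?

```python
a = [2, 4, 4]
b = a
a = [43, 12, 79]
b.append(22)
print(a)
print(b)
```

Key concept: rebinding vs mutation: a is rebound to a new list, b still points at the original.
Step by step:
`a = [2, 4, 4]` → a = [2, 4, 4]
`b = a` → b = [2, 4, 4] (same object as a)
`a = [43, 12, 79]` → a = [43, 12, 79]
`b.append(22)` → b = [2, 4, 4, 22]
`print(a)` → prints [43, 12, 79]
`print(b)` → prints [2, 4, 4, 22]

Answer:
[43, 12, 79]
[2, 4, 4, 22]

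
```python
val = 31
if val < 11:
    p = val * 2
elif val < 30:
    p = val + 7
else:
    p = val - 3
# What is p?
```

Trace:
`val = 31` → val = 31
`if val < 11: ...` → val < 11 is False, val < 30 is False, take else branch → p = 28
So p = 28

Answer: 28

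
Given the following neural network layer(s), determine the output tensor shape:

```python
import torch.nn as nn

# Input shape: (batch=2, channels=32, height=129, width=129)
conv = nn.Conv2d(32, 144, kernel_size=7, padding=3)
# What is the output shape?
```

Input: (2, 32, 129, 129) -> Output: (2, 144, 129, 129)

Answer: (2, 144, 129, 129)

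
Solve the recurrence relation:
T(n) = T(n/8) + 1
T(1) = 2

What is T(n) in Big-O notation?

Each step divides n by 8 and adds 1. After log_8(n) steps we reach T(1)=2. So T(n) = 1·log_8(n) + 2 = O(log n).

Answer: O(log n)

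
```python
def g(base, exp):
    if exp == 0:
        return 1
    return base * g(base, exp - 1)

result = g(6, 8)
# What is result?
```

g(6, 8) = 6 * 6 * 6 * 6 * 6 * 6 * 6 * 6 = 1679616

Answer: 1679616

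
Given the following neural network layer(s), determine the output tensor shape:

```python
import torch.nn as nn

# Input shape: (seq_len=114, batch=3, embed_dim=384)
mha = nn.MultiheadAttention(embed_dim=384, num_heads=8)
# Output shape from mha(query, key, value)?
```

Input: (114, 3, 384) -> Output: (114, 3, 384)

Answer: (114, 3, 384)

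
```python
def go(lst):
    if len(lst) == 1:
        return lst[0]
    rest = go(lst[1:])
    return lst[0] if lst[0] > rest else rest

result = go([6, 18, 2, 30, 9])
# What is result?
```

Recursive max over [6, 18, 2, 30, 9] = 30

Answer: 30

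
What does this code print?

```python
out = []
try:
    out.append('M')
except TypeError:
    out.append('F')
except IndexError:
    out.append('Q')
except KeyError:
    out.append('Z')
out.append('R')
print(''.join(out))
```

Execution trace: 'M' (try body, no exception) → 'R' (after the try/except). Output: MR

Answer: MR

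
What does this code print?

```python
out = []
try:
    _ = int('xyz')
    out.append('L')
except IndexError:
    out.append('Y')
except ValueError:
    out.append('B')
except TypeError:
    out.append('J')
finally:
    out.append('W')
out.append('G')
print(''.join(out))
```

Execution trace: 'B' (except ValueError) → 'W' (finally) → 'G' (after the try/except). Output: BWG

Answer: BWG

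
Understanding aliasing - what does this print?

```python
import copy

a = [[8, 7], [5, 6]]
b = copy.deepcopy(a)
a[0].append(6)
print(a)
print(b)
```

Key concept: deep copy is fully independent.
Step by step:
`a = [[8, 7], [5, 6]]` → a = [[8, 7], [5, 6]]
`b = copy.deepcopy(a)` → b = [[8, 7], [5, 6]]
`a[0].append(6)` → a = [[8, 7, 6], [5, 6]]
`print(a)` → prints [[8, 7, 6], [5, 6]]
`print(b)` → prints [[8, 7], [5, 6]]

Answer:
[[8, 7, 6], [5, 6]]
[[8, 7], [5, 6]]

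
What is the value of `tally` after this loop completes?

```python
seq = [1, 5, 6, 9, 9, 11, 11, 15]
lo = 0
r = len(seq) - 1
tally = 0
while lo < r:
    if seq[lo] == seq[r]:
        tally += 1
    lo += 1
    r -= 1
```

Count matching pairs from ends
`tally` takes the values: 0 → 1

Answer: 1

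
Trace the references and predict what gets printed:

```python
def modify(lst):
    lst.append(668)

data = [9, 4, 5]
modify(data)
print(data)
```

Key concept: function modifies passed list.
Step by step:
`data = [9, 4, 5]` → data = [9, 4, 5]
`modify(data)` → data = [9, 4, 5, 668]
`print(data)` → prints [9, 4, 5, 668]

Answer: [9, 4, 5, 668]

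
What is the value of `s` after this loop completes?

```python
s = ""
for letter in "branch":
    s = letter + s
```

Reverse 'branch'
`s` takes the values: "" → "b" → "rb" → "arb" → "narb" → "cnarb" → "hcnarb"

Answer: "hcnarb"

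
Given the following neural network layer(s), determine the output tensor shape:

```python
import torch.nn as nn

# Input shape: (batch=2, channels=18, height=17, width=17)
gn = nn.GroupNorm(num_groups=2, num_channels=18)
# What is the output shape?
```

Input: (2, 18, 17, 17) -> Output: (2, 18, 17, 17)

Answer: (2, 18, 17, 17)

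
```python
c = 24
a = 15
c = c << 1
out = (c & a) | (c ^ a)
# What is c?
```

Trace:
`c = 24` → c = 24
`a = 15` → a = 15
`c = c << 1` → c = 48
`out = (c & a) | (c ^ a)` → out = 63
So c = 48

Answer: 48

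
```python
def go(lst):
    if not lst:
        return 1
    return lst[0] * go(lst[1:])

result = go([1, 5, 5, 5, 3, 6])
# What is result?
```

Product over [1, 5, 5, 5, 3, 6] = 1 * 5 * 5 * 5 * 3 * 6 = 2250

Answer: 2250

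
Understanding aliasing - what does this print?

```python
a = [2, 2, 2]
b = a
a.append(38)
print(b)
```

Key concept: basic list aliasing.
Step by step:
`a = [2, 2, 2]` → a = [2, 2, 2]
`b = a` → b = [2, 2, 2] (same object as a)
`a.append(38)` → a = [2, 2, 2, 38] (same object as b); b = [2, 2, 2, 38] (same object as a)
`print(b)` → prints [2, 2, 2, 38]

Answer: [2, 2, 2, 38]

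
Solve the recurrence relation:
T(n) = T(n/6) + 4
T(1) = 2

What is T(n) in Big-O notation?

Each step divides n by 6 and adds 4. After log_6(n) steps we reach T(1)=2. So T(n) = 4·log_6(n) + 2 = O(log n).

Answer: O(log n)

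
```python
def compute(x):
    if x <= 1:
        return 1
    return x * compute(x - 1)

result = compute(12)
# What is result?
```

compute(12) = 12 * 11 * 10 * 9 * 8 * 7 * 6 * 5 * 4 * 3 * 2 * 1 = 479001600

Answer: 479001600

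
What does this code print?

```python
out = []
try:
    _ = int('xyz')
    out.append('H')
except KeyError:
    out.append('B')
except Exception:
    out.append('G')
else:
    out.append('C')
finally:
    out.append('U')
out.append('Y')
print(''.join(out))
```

Execution trace: 'G' (except Exception) → 'U' (finally) → 'Y' (after the try/except). Output: GUY

Answer: GUY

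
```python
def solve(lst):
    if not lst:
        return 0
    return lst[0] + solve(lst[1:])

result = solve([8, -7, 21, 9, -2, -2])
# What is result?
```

8 + (-7) + 21 + 9 + (-2) + (-2) + 0 = 27

Answer: 27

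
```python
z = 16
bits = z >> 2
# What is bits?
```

Trace:
`z = 16` → z = 16
`bits = z >> 2` → bits = 4
So bits = 4

Answer: 4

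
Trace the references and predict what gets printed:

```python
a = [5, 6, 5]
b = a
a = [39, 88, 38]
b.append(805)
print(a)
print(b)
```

Key concept: rebinding vs mutation: a is rebound to a new list, b still points at the original.
Step by step:
`a = [5, 6, 5]` → a = [5, 6, 5]
`b = a` → b = [5, 6, 5] (same object as a)
`a = [39, 88, 38]` → a = [39, 88, 38]
`b.append(805)` → b = [5, 6, 5, 805]
`print(a)` → prints [39, 88, 38]
`print(b)` → prints [5, 6, 5, 805]

Answer:
[39, 88, 38]
[5, 6, 5, 805]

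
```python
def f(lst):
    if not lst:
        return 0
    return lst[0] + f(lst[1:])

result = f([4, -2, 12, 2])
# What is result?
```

4 + (-2) + 12 + 2 + 0 = 16

Answer: 16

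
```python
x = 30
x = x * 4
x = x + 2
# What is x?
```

Trace:
`x = 30` → x = 30
`x = x * 4` → x = 120
`x = x + 2` → x = 122
So x = 122

Answer: 122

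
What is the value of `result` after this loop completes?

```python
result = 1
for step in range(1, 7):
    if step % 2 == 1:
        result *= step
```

Product of odd numbers 1 to 6
`result` takes the values: 1 → 3 → 15

Answer: 15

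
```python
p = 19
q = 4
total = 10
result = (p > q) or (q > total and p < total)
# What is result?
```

Trace:
`p = 19` → p = 19
`q = 4` → q = 4
`total = 10` → total = 10
`result = (p > q) or (q > total and p < total)` → result = True
So result = True

Answer: True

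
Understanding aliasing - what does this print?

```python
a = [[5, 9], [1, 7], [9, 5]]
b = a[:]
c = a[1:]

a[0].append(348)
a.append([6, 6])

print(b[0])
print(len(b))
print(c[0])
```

Key concept: slice with nested mutation.
Step by step:
`a = [[5, 9], [1, 7], [9, 5]]` → a = [[5, 9], [1, 7], [9, 5]]
`b = a[:]` → b = [[5, 9], [1, 7], [9, 5]]
`c = a[1:]` → c = [[1, 7], [9, 5]]
`a[0].append(348)` → a = [[5, 9, 348], [1, 7], [9, 5]]; b = [[5, 9, 348], [1, 7], [9, 5]]
`a.append([6, 6])` → a = [[5, 9, 348], [1, 7], [9, 5], [6, 6]]
`print(b[0])` → prints [5, 9, 348]
`print(len(b))` → prints 3
`print(c[0])` → prints [1, 7]

Answer:
[5, 9, 348]
3
[1, 7]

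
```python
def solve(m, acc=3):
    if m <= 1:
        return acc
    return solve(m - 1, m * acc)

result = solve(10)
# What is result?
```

Accumulator trace (n, acc): (10, 3) -> (9, 30) -> (8, 270) -> (7, 2160) -> (6, 15120) -> (5, 90720) -> (4, 453600) -> (3, 1814400) -> (2, 5443200) -> (1, 10886400) -> return 10886400

Answer: 10886400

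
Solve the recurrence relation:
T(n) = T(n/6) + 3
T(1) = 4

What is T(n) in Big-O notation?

Each step divides n by 6 and adds 3. After log_6(n) steps we reach T(1)=4. So T(n) = 3·log_6(n) + 4 = O(log n).

Answer: O(log n)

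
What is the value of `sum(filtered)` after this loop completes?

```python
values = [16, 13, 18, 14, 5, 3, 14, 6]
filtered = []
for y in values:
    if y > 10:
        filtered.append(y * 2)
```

Sum of doubled values > 10
`filtered` takes the values: [] → [32] → [32, 26] → [32, 26, 36] → [32, 26, 36, 28] → [32, 26, 36, 28, 28]
So `sum(filtered)` = 150

Answer: 150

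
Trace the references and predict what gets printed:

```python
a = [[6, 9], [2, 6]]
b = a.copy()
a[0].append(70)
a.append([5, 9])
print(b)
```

Key concept: shallow copy with nested lists.
Step by step:
`a = [[6, 9], [2, 6]]` → a = [[6, 9], [2, 6]]
`b = a.copy()` → b = [[6, 9], [2, 6]]
`a[0].append(70)` → a = [[6, 9, 70], [2, 6]]; b = [[6, 9, 70], [2, 6]]
`a.append([5, 9])` → a = [[6, 9, 70], [2, 6], [5, 9]]
`print(b)` → prints [[6, 9, 70], [2, 6]]

Answer: [[6, 9, 70], [2, 6]]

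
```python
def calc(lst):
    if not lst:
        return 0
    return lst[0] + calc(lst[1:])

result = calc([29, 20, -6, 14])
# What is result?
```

29 + 20 + (-6) + 14 + 0 = 57

Answer: 57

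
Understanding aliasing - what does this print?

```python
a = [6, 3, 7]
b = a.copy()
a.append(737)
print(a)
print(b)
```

Key concept: list.copy() creates independent copy.
Step by step:
`a = [6, 3, 7]` → a = [6, 3, 7]
`b = a.copy()` → b = [6, 3, 7]
`a.append(737)` → a = [6, 3, 7, 737]
`print(a)` → prints [6, 3, 7, 737]
`print(b)` → prints [6, 3, 7]

Answer:
[6, 3, 7, 737]
[6, 3, 7]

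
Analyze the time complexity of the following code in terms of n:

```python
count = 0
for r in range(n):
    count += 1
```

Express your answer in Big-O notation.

Each loop level contributes: n. Multiplying the contributions gives O(n).

Answer: O(n)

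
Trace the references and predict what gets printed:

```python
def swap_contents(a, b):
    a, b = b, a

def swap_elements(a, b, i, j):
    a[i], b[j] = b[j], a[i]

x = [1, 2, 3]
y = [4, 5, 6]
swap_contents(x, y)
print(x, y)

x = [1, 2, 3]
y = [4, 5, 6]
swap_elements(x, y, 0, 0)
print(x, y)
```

Key concept: parameter rebinding vs mutation.
Step by step:
`x = [1, 2, 3]` → x = [1, 2, 3]
`y = [4, 5, 6]` → y = [4, 5, 6]
`swap_contents(x, y)` → no visible change to tracked variables
`print(x, y)` → prints [1, 2, 3] [4, 5, 6]
`x = [1, 2, 3]` → x = [1, 2, 3]
`y = [4, 5, 6]` → y = [4, 5, 6]
`swap_elements(x, y, 0, 0)` → x = [4, 2, 3]; y = [1, 5, 6]
`print(x, y)` → prints [4, 2, 3] [1, 5, 6]

Answer:
[1, 2, 3] [4, 5, 6]
[4, 2, 3] [1, 5, 6]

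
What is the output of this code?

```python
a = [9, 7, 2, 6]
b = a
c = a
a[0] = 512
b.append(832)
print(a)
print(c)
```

Key concept: multiple aliases.
Step by step:
`a = [9, 7, 2, 6]` → a = [9, 7, 2, 6]
`b = a` → b = [9, 7, 2, 6] (same object as a)
`c = a` → c = [9, 7, 2, 6] (same object as a, b)
`a[0] = 512` → a = [512, 7, 2, 6] (same object as b, c); b = [512, 7, 2, 6] (same object as a, c); c = [512, 7, 2, 6] (same object as a, b)
`b.append(832)` → a = [512, 7, 2, 6, 832] (same object as b, c); b = [512, 7, 2, 6, 832] (same object as a, c); c = [512, 7, 2, 6, 832] (same object as a, b)
`print(a)` → prints [512, 7, 2, 6, 832]
`print(c)` → prints [512, 7, 2, 6, 832]

Answer:
[512, 7, 2, 6, 832]
[512, 7, 2, 6, 832]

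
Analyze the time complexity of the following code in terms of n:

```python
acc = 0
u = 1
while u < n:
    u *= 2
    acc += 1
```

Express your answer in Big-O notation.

Each loop level contributes: log n. Multiplying the contributions gives O(log n).

Answer: O(log n)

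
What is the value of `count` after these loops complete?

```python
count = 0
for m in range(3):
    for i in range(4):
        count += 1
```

3 * 4 = 12
`count` takes the values: 0 → 1 → 2 → 3 → 4 → 5 → 6 → 7 → 8 → 9 → 10 → 11 → 12

Answer: 12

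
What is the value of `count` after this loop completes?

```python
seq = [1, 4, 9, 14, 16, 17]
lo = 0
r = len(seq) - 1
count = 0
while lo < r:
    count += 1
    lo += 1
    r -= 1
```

Iterations until pointers meet (list length 6)
`count` takes the values: 0 → 1 → 2 → 3

Answer: 3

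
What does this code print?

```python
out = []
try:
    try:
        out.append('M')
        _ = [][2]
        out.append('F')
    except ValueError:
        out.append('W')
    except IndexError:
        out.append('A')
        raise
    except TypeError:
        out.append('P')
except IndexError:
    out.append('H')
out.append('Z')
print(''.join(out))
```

Execution trace: 'M' (inner try body) → 'A' (inner except IndexError) → 'H' (outer except IndexError) → 'Z' (after the try/except). Output: MAHZ

Answer: MAHZ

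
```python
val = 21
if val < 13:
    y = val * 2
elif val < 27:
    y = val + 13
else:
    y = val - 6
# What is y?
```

Trace:
`val = 21` → val = 21
`if val < 13: ...` → val < 13 is False, val < 27 is True → y = 34
So y = 34

Answer: 34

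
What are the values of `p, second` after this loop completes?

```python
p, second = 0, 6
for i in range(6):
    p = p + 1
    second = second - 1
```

p goes 0→6, second goes 6→0
`p, second` takes the values: (0, 6) → (1, 6) → (1, 5) → (2, 5) → (2, 4) → (3, 4) → (3, 3) → (4, 3) → (4, 2) → (5, 2) → (5, 1) → (6, 1) → (6, 0)

Answer: 6, 0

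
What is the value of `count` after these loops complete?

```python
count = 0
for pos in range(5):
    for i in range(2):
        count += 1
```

5 * 2 = 10
`count` takes the values: 0 → 1 → 2 → 3 → 4 → 5 → 6 → 7 → 8 → 9 → 10

Answer: 10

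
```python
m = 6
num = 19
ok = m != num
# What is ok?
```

Trace:
`m = 6` → m = 6
`num = 19` → num = 19
`ok = m != num` → ok = True
So ok = True

Answer: True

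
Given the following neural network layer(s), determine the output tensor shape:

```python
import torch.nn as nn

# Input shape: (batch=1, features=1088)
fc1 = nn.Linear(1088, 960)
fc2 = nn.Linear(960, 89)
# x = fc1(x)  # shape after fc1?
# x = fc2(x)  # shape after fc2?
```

Input: (1, 1088) -> after fc1: (1, 960) -> Output: (1, 89)

Answer: (1, 89)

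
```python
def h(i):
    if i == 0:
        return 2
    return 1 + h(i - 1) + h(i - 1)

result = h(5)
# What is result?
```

h(i) = 1 + 2·h(i-1), h(0)=2. Closed form: (2+1)·2^5 - 1 = 95.

Answer: 95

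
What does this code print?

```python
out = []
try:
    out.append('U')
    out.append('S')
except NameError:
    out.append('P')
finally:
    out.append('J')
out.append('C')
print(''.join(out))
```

Execution trace: 'U' (try body) → 'S' (try body, no exception) → 'J' (finally) → 'C' (after the try/except). Output: USJC

Answer: USJC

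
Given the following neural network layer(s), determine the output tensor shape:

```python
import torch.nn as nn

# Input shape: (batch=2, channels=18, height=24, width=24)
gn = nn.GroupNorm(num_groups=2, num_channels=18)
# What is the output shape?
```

Input: (2, 18, 24, 24) -> Output: (2, 18, 24, 24)

Answer: (2, 18, 24, 24)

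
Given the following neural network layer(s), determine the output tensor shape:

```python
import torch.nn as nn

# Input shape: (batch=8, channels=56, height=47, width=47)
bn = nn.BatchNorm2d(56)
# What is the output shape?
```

Input: (8, 56, 47, 47) -> Output: (8, 56, 47, 47)

Answer: (8, 56, 47, 47)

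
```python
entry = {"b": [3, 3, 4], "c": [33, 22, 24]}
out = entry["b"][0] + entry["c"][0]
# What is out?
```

Trace:
`entry = {"b": [3, 3, 4], "c": [33, 22, 24]}` → entry = {'b': [3, 3, 4], 'c': [33, 22, 24]}
`out = entry["b"][0] + entry["c"][0]` → out = 36
So out = 36

Answer: 36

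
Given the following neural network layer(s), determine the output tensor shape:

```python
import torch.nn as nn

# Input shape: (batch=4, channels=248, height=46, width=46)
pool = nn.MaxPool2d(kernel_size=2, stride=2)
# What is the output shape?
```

Input: (4, 248, 46, 46) -> Output: (4, 248, 23, 23)

Answer: (4, 248, 23, 23)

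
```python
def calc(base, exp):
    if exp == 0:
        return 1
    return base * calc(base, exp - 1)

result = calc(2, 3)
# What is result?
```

calc(2, 3) = 2 * 2 * 2 = 8

Answer: 8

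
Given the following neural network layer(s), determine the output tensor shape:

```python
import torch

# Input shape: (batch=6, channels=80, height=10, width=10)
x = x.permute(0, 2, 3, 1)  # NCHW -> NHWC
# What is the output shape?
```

Input: (6, 80, 10, 10) -> Output: (6, 10, 10, 80)

Answer: (6, 10, 10, 80)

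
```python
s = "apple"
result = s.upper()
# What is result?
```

Trace:
`s = "apple"` → s = 'apple'
`result = s.upper()` → result = 'APPLE'
So result = 'APPLE'

Answer: 'APPLE'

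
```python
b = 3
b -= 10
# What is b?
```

Trace:
`b = 3` → b = 3
`b -= 10` → b = -7
So b = -7

Answer: -7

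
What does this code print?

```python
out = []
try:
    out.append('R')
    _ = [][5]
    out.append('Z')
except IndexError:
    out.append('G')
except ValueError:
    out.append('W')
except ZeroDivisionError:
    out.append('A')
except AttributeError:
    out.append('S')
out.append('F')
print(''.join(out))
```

Execution trace: 'R' (try body) → 'G' (except IndexError) → 'F' (after the try/except). Output: RGF

Answer: RGF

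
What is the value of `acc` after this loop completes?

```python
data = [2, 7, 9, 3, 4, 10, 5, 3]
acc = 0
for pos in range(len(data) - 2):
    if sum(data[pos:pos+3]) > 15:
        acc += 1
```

Count windows with sum > 15
`acc` takes the values: 0 → 1 → 2 → 3 → 4 → 5 → 6

Answer: 6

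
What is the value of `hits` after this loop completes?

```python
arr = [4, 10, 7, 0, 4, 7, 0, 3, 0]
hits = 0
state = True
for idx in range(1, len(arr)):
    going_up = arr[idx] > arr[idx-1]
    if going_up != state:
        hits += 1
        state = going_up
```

Count direction changes in [4, 10, 7, 0, 4, 7, 0, 3, 0]
`hits` takes the values: 0 → 1 → 2 → 3 → 4 → 5

Answer: 5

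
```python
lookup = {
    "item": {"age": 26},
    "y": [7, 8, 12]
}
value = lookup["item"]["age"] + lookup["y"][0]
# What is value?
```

Trace:
`lookup = { ...` → lookup = {'item': {'age': 26}, 'y': [7, 8, 12]}
`value = lookup["item"]["age"] + lookup["y"][0]` → value = 33
So value = 33

Answer: 33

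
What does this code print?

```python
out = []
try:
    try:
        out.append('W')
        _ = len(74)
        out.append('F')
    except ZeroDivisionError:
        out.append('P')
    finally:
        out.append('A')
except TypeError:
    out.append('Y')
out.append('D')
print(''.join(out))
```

Execution trace: 'W' (try body) → 'A' (finally) → 'Y' (outer except TypeError) → 'D' (after the try/except). Output: WAYD

Answer: WAYD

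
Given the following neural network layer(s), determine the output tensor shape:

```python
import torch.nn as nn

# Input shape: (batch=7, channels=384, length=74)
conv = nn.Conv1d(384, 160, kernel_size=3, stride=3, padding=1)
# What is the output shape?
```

Input: (7, 384, 74) -> Output: (7, 160, 25)

Answer: (7, 160, 25)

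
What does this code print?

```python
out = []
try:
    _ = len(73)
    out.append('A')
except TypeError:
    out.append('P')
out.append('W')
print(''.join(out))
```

Execution trace: 'P' (except TypeError) → 'W' (after the try/except). Output: PW

Answer: PW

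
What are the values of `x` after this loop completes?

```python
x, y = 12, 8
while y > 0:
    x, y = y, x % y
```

GCD of 12 and 8
`x` takes the values: 12 → 8 → 4

Answer: 4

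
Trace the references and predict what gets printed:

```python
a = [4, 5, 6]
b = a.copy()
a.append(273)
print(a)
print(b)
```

Key concept: list.copy() creates independent copy.
Step by step:
`a = [4, 5, 6]` → a = [4, 5, 6]
`b = a.copy()` → b = [4, 5, 6]
`a.append(273)` → a = [4, 5, 6, 273]
`print(a)` → prints [4, 5, 6, 273]
`print(b)` → prints [4, 5, 6]

Answer:
[4, 5, 6, 273]
[4, 5, 6]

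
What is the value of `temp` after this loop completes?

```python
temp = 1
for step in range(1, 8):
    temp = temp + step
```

Start at 1, add 1 through 7
`temp` takes the values: 1 → 2 → 4 → 7 → 11 → 16 → 22 → 29

Answer: 29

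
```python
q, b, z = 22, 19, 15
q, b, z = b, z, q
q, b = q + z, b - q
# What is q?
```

Trace:
`q, b, z = 22, 19, 15` → q = 22; b = 19; z = 15
`q, b, z = b, z, q` → q = 19; b = 15; z = 22
`q, b = q + z, b - q` → q = 41; b = -4
So q = 41

Answer: 41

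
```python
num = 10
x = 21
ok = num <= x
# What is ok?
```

Trace:
`num = 10` → num = 10
`x = 21` → x = 21
`ok = num <= x` → ok = True
So ok = True

Answer: True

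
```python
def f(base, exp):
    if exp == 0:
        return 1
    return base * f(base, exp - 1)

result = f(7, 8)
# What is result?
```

f(7, 8) = 7 * 7 * 7 * 7 * 7 * 7 * 7 * 7 = 5764801

Answer: 5764801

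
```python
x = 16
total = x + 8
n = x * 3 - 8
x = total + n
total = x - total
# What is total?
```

Trace:
`x = 16` → x = 16
`total = x + 8` → total = 24
`n = x * 3 - 8` → n = 40
`x = total + n` → x = 64
`total = x - total` → total = 40
So total = 40

Answer: 40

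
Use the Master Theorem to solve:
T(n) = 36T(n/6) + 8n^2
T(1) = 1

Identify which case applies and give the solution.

a=36, b=6, f(n)=8n^2. log_6(36) = 2. Since c=2 = 2, Case 2 applies: T(n) = Θ(n^log_b(a) · log n) = O(n^2 log n).

Answer: O(n^2 log n) - Case 2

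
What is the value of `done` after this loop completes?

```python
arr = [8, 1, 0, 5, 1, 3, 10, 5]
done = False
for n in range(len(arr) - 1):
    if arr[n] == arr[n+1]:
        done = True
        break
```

Check consecutive duplicates in [8, 1, 0, 5, 1, 3, 10, 5]
`done` takes the values: False

Answer: False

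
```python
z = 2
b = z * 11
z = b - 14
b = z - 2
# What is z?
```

Trace:
`z = 2` → z = 2
`b = z * 11` → b = 22
`z = b - 14` → z = 8
`b = z - 2` → b = 6
So z = 8

Answer: 8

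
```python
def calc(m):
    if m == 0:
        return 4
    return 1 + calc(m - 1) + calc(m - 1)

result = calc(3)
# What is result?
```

calc(m) = 1 + 2·calc(m-1), calc(0)=4. Closed form: (4+1)·2^3 - 1 = 39.

Answer: 39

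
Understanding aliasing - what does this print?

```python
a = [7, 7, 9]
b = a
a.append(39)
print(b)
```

Key concept: basic list aliasing.
Step by step:
`a = [7, 7, 9]` → a = [7, 7, 9]
`b = a` → b = [7, 7, 9] (same object as a)
`a.append(39)` → a = [7, 7, 9, 39] (same object as b); b = [7, 7, 9, 39] (same object as a)
`print(b)` → prints [7, 7, 9, 39]

Answer: [7, 7, 9, 39]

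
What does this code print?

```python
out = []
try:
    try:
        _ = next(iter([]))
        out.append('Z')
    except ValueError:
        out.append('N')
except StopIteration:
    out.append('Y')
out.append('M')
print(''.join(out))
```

Execution trace: 'Y' (outer except StopIteration) → 'M' (after the try/except). Output: YM

Answer: YM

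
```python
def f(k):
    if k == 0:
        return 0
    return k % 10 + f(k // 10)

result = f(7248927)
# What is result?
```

Sum of digits of 7248927: 7 + 2 + 9 + 8 + 4 + 2 + 7 = 39

Answer: 39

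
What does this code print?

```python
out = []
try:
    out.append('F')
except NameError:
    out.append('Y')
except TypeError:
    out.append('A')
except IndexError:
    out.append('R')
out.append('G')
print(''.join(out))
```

Execution trace: 'F' (try body, no exception) → 'G' (after the try/except). Output: FG

Answer: FG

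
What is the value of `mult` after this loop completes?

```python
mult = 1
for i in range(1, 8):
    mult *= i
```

7! = 5040
`mult` takes the values: 1 → 2 → 6 → 24 → 120 → 720 → 5040

Answer: 5040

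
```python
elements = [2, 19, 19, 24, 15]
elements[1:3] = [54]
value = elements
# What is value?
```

Trace:
`elements = [2, 19, 19, 24, 15]` → elements = [2, 19, 19, 24, 15]
`elements[1:3] = [54]` → elements = [2, 54, 24, 15]
`value = elements` → value = [2, 54, 24, 15]
So value = [2, 54, 24, 15]

Answer: [2, 54, 24, 15]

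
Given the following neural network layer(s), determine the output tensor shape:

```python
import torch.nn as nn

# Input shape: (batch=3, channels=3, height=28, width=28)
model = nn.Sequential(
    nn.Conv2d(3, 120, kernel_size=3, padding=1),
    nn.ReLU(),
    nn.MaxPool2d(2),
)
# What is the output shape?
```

Input: (3, 3, 28, 28) -> after Conv2d: (3, 120, 28, 28) -> after ReLU: (3, 120, 28, 28) -> Output: (3, 120, 14, 14)

Answer: (3, 120, 14, 14)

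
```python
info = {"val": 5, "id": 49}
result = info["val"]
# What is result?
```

Trace:
`info = {"val": 5, "id": 49}` → info = {'val': 5, 'id': 49}
`result = info["val"]` → result = 5
So result = 5

Answer: 5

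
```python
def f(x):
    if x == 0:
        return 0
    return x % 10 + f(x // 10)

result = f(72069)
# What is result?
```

Sum of digits of 72069: 9 + 6 + 0 + 2 + 7 = 24

Answer: 24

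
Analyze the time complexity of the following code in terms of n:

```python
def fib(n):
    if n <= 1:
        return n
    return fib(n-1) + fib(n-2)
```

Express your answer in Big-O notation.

This is Recursive Fibonacci (naive). Time complexity: O(2^n).

Answer: O(2^n)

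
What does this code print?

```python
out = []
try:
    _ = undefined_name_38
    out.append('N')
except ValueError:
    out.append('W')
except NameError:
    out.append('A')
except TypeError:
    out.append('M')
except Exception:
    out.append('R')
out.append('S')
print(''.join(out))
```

Execution trace: 'A' (except NameError) → 'S' (after the try/except). Output: AS

Answer: AS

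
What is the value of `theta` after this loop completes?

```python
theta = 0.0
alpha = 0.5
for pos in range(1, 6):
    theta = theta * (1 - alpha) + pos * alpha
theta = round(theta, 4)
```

Moving average with lr=0.5
`theta` takes the values: 0.0 → 0.5 → 1.25 → 2.125 → 3.0625 → 4.03125 → 4.0312

Answer: 4.0312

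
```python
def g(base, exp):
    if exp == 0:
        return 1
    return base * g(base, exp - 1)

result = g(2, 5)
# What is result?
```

g(2, 5) = 2 * 2 * 2 * 2 * 2 = 32

Answer: 32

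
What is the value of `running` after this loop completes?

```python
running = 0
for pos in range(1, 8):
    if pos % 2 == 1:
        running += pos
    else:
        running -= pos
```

Add odd, subtract even
`running` takes the values: 0 → 1 → -1 → 2 → -2 → 3 → -3 → 4

Answer: 4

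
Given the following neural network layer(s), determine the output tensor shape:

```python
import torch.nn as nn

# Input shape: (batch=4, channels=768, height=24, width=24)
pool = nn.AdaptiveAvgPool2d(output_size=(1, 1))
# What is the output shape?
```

Input: (4, 768, 24, 24) -> Output: (4, 768, 1, 1)

Answer: (4, 768, 1, 1)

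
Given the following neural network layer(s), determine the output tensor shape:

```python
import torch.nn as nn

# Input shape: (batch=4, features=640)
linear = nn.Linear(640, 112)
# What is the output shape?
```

Input: (4, 640) -> Output: (4, 112)

Answer: (4, 112)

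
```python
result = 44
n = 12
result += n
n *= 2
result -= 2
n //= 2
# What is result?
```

Trace:
`result = 44` → result = 44
`n = 12` → n = 12
`result += n` → result = 56
`n *= 2` → n = 24
`result -= 2` → result = 54
`n //= 2` → n = 12
So result = 54

Answer: 54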